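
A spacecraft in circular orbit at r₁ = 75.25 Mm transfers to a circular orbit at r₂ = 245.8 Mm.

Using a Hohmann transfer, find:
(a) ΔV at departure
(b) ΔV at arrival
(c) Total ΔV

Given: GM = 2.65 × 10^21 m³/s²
r₁ = 75.25 Mm = 7.525 × 10^7 m
r₂ = 245.8 Mm = 2.458 × 10^8 m
GM = 2.65 × 10^21 m³/s²
Transfer ellipse: a_t = (r₁ + r₂)/2 = 1.60525 × 10^8 m
Circular speed at r₁: v₁ = √(GM/r₁) = 5.9343 × 10^6 m/s
Transfer speed at r₁ (periapsis): v₁ₜ = √(GM(2/r₁ − 1/a_t)) = 7.34327 × 10^6 m/s
(a) ΔV₁ = v₁ₜ − v₁ = 1.40896 × 10^6 m/s ≈ 1409 km/s
Circular speed at r₂: v₂ = √(GM/r₂) = 3.28346 × 10^6 m/s
Transfer speed at r₂ (apoapsis): v₂ₜ = √(GM(2/r₂ − 1/a_t)) = 2.24809 × 10^6 m/s
(b) ΔV₂ = v₂ − v₂ₜ = 1.03537 × 10^6 m/s ≈ 1035 km/s
(c) ΔV_total = ΔV₁ + ΔV₂ = 2.44433 × 10^6 m/s ≈ 2444 km/s

Final answer:
(a) ΔV₁ = 1409 km/s
(b) ΔV₂ = 1035 km/s
(c) ΔV_total = 2444 km/s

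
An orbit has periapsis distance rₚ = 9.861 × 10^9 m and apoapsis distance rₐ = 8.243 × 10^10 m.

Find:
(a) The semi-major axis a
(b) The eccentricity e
rₚ = 9.861 × 10^9 m
rₐ = 8.243 × 10^10 m
(a) a = (rₚ + rₐ)/2 = 4.61455 × 10^10 m ≈ 4.615 × 10^10 m
(b) e = (rₐ − rₚ)/(rₐ + rₚ) = (7.2569 × 10^10) / (9.2291 × 10^10) = 0.786306

Final answer:
(a) a = 4.615 × 10^10 m
(b) e = 0.7863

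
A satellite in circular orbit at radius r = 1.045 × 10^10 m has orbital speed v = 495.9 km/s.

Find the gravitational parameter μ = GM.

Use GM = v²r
r = 1.045 × 10^10 m
v = 495.9 km/s = 495900 m/s
v² = 2.45917 × 10^11 m²/s²
GM = v²r = 2.45917 × 10^11 × 1.045 × 10^10 = 2.56983 × 10^21 m³/s²
GM ≈ 2.57 × 10^21 m³/s²

Final answer: GM = 2.57 × 10^21 m³/s²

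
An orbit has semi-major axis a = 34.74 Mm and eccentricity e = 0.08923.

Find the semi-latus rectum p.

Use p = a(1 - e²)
a = 34.74 Mm = 3.474 × 10^7 m
e = 0.08923,  e² = 0.00796199,  1 − e² = 0.992038
p = a(1 − e²) = 3.474 × 10^7 m × 0.992038 = 3.44634 × 10^7 m ≈ 34.46 Mm

Final answer: p = 34.46 Mm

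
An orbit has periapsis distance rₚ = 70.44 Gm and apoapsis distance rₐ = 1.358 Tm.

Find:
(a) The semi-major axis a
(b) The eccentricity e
rₚ = 70.44 Gm = 7.044 × 10^10 m
rₐ = 1.358 Tm = 1.358 × 10^12 m
(a) a = (rₚ + rₐ)/2 = 7.1422 × 10^11 m ≈ 714.2 Gm
(b) e = (rₐ − rₚ)/(rₐ + rₚ) = (1.28756 × 10^12) / (1.42844 × 10^12) = 0.901375

Final answer:
(a) a = 714.2 Gm
(b) e = 0.9014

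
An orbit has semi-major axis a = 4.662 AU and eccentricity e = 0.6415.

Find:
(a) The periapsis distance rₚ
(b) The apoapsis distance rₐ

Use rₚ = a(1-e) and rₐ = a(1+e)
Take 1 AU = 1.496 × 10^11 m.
a = 4.662 AU = 6.97435 × 10^11 m
e = 0.6415:  1 − e = 0.3585,  1 + e = 1.6415
(a) rₚ = a(1 − e) = 6.97435 × 10^11 m × 0.3585 = 2.50031 × 10^11 m ≈ 1.671 AU
(b) rₐ = a(1 + e) = 6.97435 × 10^11 m × 1.6415 = 1.14484 × 10^12 m ≈ 7.653 AU

Final answer:
(a) rₚ = 1.671 AU
(b) rₐ = 7.653 AU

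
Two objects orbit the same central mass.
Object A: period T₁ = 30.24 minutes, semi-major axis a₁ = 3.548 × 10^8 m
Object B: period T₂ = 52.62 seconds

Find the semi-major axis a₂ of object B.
T₁ = 30.24 minutes = 1814.4 s
T₂ = 52.62 seconds
a₁ = 3.548 × 10^8 m
Kepler's third law: (T₂/T₁)² = (a₂/a₁)³  ⇒  a₂ = a₁ (T₂/T₁)^(2/3)
T₂/T₁ = 0.0290013
(T₂/T₁)^(2/3) = 0.0943942
a₂ = 3.548 × 10^8 m × 0.0943942 = 3.34911 × 10^7 m ≈ 3.349 × 10^7 m

Final answer: a₂ = 3.349 × 10^7 m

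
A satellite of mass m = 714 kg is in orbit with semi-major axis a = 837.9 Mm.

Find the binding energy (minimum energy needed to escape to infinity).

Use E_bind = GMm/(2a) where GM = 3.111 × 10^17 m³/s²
a = 837.9 Mm = 8.379 × 10^8 m
GM = 3.111 × 10^17 m³/s²
m = 714 kg
GMm = 3.111 × 10^17 × 714 = 2.22125 × 10^20 m³·kg/s²
2a = 1.6758 × 10^9 m
E_bind = GMm/(2a) = 1.32549 × 10^11 J ≈ 132.5 GJ

Final answer: 132.5 GJ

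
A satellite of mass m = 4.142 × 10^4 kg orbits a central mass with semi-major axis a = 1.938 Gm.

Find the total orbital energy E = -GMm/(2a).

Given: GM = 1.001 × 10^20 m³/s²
a = 1.938 Gm = 1.938 × 10^9 m
GM = 1.001 × 10^20 m³/s²
2a = 3.876 × 10^9 m
GMm = 1.001 × 10^20 × 41420 = 4.14614 × 10^24 m³·kg/s²
E = −GMm/(2a) = -1.0697 × 10^15 J ≈ -1.07 PJ

Final answer: -1.07 PJ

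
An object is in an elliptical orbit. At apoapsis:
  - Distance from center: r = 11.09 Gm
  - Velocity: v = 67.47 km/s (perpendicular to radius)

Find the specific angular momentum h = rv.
r = 11.09 Gm = 1.109 × 10^10 m
v = 67.47 km/s = 67470 m/s
h = rv = 1.109 × 10^10 × 67470 = 7.48242 × 10^14 m²/s ≈ 7.482 × 10^14 m²/s

Final answer: h = 7.482 × 10^14 m²/s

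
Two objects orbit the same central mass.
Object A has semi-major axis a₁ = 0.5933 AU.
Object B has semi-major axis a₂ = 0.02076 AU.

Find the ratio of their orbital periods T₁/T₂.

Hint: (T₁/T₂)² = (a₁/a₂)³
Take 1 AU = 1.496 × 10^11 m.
a₁ = 0.5933 AU = 8.87577 × 10^10 m
a₂ = 0.02076 AU = 3.1057 × 10^9 m
a₁/a₂ = 28.579
T₁/T₂ = (a₁/a₂)^(3/2) = (28.579)^1.5 = 152.781

Final answer: T₁/T₂ = 152.8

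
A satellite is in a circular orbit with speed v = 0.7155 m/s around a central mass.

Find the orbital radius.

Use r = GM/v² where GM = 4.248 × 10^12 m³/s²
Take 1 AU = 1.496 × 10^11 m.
v = 0.7155 m/s
GM = 4.248 × 10^12 m³/s²
v² = 0.51194 m²/s²
r = GM/v² = (4.248 × 10^12) / 0.51194 = 8.29784 × 10^12 m ≈ 55.47 AU

Final answer: 55.47 AU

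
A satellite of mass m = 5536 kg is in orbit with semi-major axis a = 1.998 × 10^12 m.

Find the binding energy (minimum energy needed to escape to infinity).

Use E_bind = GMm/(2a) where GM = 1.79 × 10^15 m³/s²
a = 1.998 × 10^12 m
GM = 1.79 × 10^15 m³/s²
m = 5536 kg
GMm = 1.79 × 10^15 × 5536 = 9.90944 × 10^18 m³·kg/s²
2a = 3.996 × 10^12 m
E_bind = GMm/(2a) = 2.47984 × 10^6 J ≈ 2.48 MJ

Final answer: 2.48 MJ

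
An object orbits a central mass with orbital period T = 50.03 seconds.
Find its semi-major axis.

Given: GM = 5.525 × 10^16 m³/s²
T = 50.03 seconds
GM = 5.525 × 10^16 m³/s²
Kepler's third law: a³ = GM T² / (4π²)
T² = 2503 s²
a³ = (5.525 × 10^16) × 2503 / (4π²) = 3.50295 × 10^18 m³
a = (a³)^(1/3) = 1.51872 × 10^6 m ≈ 1.519 Mm

Final answer: 1.519 Mm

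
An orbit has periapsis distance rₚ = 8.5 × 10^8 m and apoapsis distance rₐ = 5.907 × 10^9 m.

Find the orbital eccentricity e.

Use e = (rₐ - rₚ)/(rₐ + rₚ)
rₚ = 8.5 × 10^8 m
rₐ = 5.907 × 10^9 m
rₐ − rₚ = 5.057 × 10^9 m
rₐ + rₚ = 6.757 × 10^9 m
e = (rₐ − rₚ)/(rₐ + rₚ) = 0.748409

Final answer: e = 0.7484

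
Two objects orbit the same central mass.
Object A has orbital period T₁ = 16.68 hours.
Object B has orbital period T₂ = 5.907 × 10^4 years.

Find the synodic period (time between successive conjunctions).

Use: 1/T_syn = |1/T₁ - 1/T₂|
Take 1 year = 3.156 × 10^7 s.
T₁ = 16.68 hours = 60048 s
T₂ = 5.907 × 10^4 years = 1.86425 × 10^12 s
1/T₁ = 1.66533 × 10^-5 s⁻¹
1/T₂ = 5.36409 × 10^-13 s⁻¹
|1/T₁ − 1/T₂| = 1.66533 × 10^-5 s⁻¹
T_syn = 1 / |1/T₁ − 1/T₂| = 60048 s ≈ 16.68 hours

Final answer: T_syn = 16.68 hours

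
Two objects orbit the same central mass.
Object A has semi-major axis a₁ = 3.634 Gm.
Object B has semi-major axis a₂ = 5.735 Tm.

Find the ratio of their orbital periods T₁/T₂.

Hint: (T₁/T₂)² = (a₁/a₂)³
a₁ = 3.634 Gm = 3.634 × 10^9 m
a₂ = 5.735 Tm = 5.735 × 10^12 m
a₁/a₂ = 0.000633653
T₁/T₂ = (a₁/a₂)^(3/2) = (0.000633653)^1.5 = 1.59506 × 10^-5

Final answer: T₁/T₂ = 1.595 × 10^-5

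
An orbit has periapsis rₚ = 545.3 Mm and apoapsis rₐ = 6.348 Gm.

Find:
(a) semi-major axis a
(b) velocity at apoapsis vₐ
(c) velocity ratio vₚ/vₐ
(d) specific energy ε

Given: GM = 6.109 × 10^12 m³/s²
rₚ = 545.3 Mm = 5.453 × 10^8 m
rₐ = 6.348 Gm = 6.348 × 10^9 m
GM = 6.109 × 10^12 m³/s²
a = (rₚ + rₐ)/2 = 3.44665 × 10^9 m
e = (rₐ − rₚ)/(rₐ + rₚ) = (5.8027 × 10^9) / (6.8933 × 10^9) = 0.841788
(a) a = 3.44665 × 10^9 m ≈ 3.447 Gm
(b) vₐ² = GM (2/rₐ − 1/a) = 6.109 × 10^12 × (3.1506 × 10^-10 − 2.90137 × 10^-10) = 152.255 m²/s²;  vₐ = 12.3392 m/s ≈ 12.34 m/s
(c) vₚ/vₐ = rₐ/rₚ (angular momentum) = (6.348 × 10^9) / (5.453 × 10^8) = 11.6413 ≈ 11.64
(d) 2a = 6.8933 × 10^9 m;  ε = −GM/(2a) = -886.223 J/kg ≈ -886.2 J/kg

Final answer:
(a) semi-major axis a = 3.447 Gm
(b) velocity at apoapsis vₐ = 12.34 m/s
(c) velocity ratio vₚ/vₐ = 11.64
(d) specific energy ε = -886.2 J/kg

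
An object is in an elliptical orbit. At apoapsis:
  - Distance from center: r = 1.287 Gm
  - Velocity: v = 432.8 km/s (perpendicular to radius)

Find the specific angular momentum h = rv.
r = 1.287 Gm = 1.287 × 10^9 m
v = 432.8 km/s = 432800 m/s
h = rv = 1.287 × 10^9 × 432800 = 5.57014 × 10^14 m²/s ≈ 5.57 × 10^14 m²/s

Final answer: h = 5.57 × 10^14 m²/s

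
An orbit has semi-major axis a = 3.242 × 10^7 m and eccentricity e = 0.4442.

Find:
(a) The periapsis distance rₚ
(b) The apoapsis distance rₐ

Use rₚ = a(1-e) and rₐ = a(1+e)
a = 3.242 × 10^7 m
e = 0.4442:  1 − e = 0.5558,  1 + e = 1.4442
(a) rₚ = a(1 − e) = 3.242 × 10^7 m × 0.5558 = 1.8019 × 10^7 m ≈ 1.802 × 10^7 m
(b) rₐ = a(1 + e) = 3.242 × 10^7 m × 1.4442 = 4.6821 × 10^7 m ≈ 4.682 × 10^7 m

Final answer:
(a) rₚ = 1.802 × 10^7 m
(b) rₐ = 4.682 × 10^7 m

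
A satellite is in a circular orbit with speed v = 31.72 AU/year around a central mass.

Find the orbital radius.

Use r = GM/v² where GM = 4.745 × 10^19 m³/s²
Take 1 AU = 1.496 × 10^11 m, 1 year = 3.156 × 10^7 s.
v = 31.72 AU/year = 150358 m/s
GM = 4.745 × 10^19 m³/s²
v² = 2.26077 × 10^10 m²/s²
r = GM/v² = (4.745 × 10^19) / (2.26077 × 10^10) = 2.09885 × 10^9 m ≈ 0.01403 AU

Final answer: 0.01403 AU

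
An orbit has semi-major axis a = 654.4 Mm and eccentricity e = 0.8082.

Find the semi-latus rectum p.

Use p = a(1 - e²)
a = 654.4 Mm = 6.544 × 10^8 m
e = 0.8082,  e² = 0.653187,  1 − e² = 0.346813
p = a(1 − e²) = 6.544 × 10^8 m × 0.346813 = 2.26954 × 10^8 m ≈ 227 Mm

Final answer: p = 227 Mm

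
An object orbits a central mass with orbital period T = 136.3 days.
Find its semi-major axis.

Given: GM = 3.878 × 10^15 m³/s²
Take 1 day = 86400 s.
T = 136.3 days = 1.17763 × 10^7 s
GM = 3.878 × 10^15 m³/s²
Kepler's third law: a³ = GM T² / (4π²)
T² = 1.38682 × 10^14 s²
a³ = (3.878 × 10^15) × (1.38682 × 10^14) / (4π²) = 1.36228 × 10^28 m³
a = (a³)^(1/3) = 2.3883 × 10^9 m ≈ 2.388 × 10^9 m

Final answer: 2.388 × 10^9 m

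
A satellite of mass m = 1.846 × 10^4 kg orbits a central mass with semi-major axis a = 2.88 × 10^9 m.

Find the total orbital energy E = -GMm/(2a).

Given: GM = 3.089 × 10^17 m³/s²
a = 2.88 × 10^9 m
GM = 3.089 × 10^17 m³/s²
2a = 5.76 × 10^9 m
GMm = 3.089 × 10^17 × 18460 = 5.70229 × 10^21 m³·kg/s²
E = −GMm/(2a) = -9.89982 × 10^11 J ≈ -990 GJ

Final answer: -990 GJ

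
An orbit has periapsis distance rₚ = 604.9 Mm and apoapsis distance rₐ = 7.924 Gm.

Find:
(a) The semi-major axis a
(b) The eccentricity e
rₚ = 604.9 Mm = 6.049 × 10^8 m
rₐ = 7.924 Gm = 7.924 × 10^9 m
(a) a = (rₚ + rₐ)/2 = 4.26445 × 10^9 m ≈ 4.264 Gm
(b) e = (rₐ − rₚ)/(rₐ + rₚ) = (7.3191 × 10^9) / (8.5289 × 10^9) = 0.858153

Final answer:
(a) a = 4.264 Gm
(b) e = 0.8582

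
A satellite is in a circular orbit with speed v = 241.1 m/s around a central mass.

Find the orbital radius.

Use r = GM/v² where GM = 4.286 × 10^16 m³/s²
v = 241.1 m/s
GM = 4.286 × 10^16 m³/s²
v² = 58129.2 m²/s²
r = GM/v² = (4.286 × 10^16) / 58129.2 = 7.37323 × 10^11 m ≈ 737.3 Gm

Final answer: 737.3 Gm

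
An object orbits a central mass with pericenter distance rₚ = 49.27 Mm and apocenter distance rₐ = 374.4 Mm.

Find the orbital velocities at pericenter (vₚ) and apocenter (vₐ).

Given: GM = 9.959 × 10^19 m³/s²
rₚ = 49.27 Mm = 4.927 × 10^7 m
rₐ = 374.4 Mm = 3.744 × 10^8 m
GM = 9.959 × 10^19 m³/s²
a = (rₚ + rₐ)/2 = 2.11835 × 10^8 m
Vis-viva: v² = GM (2/r − 1/a)
vₚ² = 9.959 × 10^19 × (4.05927 × 10^-8 − 4.72066 × 10^-9) = 3.57249 × 10^12 m²/s²
vₚ = 1.8901 × 10^6 m/s ≈ 1890 km/s
vₐ² = 9.959 × 10^19 × (5.34188 × 10^-9 − 4.72066 × 10^-9) = 6.18678 × 10^10 m²/s²
vₐ = 248732 m/s ≈ 248.7 km/s

Final answer: vₚ = 1890 km/s, vₐ = 248.7 km/s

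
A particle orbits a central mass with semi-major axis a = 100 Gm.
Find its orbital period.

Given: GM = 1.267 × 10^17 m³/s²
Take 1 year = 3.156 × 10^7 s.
a = 100 Gm = 1 × 10^11 m
GM = 1.267 × 10^17 m³/s²
a³ = 1 × 10^33 m³
T = 2π √(a³/GM) = 2π √((1 × 10^33) / (1.267 × 10^17)) = 2π × 8.88406 × 10^7 s
T = 5.58202 × 10^8 s ≈ 17.69 years

Final answer: 17.69 years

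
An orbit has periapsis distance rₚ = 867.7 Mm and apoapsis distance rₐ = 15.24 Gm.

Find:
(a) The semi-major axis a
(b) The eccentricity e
rₚ = 867.7 Mm = 8.677 × 10^8 m
rₐ = 15.24 Gm = 1.524 × 10^10 m
(a) a = (rₚ + rₐ)/2 = 8.05385 × 10^9 m ≈ 8.054 Gm
(b) e = (rₐ − rₚ)/(rₐ + rₚ) = (1.43723 × 10^10) / (1.61077 × 10^10) = 0.892263

Final answer:
(a) a = 8.054 Gm
(b) e = 0.8923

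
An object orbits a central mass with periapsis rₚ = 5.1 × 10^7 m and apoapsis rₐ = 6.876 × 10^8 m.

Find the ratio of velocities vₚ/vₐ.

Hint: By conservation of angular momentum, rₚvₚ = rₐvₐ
rₚ = 5.1 × 10^7 m
rₐ = 6.876 × 10^8 m
rₚvₚ = rₐvₐ  ⇒  vₚ/vₐ = rₐ/rₚ
vₚ/vₐ = (6.876 × 10^8) / (5.1 × 10^7) = 13.4824

Final answer: vₚ/vₐ = 13.48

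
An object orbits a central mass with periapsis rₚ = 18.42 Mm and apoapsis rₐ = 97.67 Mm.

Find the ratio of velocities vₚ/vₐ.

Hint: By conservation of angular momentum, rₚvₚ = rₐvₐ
rₚ = 18.42 Mm = 1.842 × 10^7 m
rₐ = 97.67 Mm = 9.767 × 10^7 m
rₚvₚ = rₐvₐ  ⇒  vₚ/vₐ = rₐ/rₚ
vₚ/vₐ = (9.767 × 10^7) / (1.842 × 10^7) = 5.30239

Final answer: vₚ/vₐ = 5.302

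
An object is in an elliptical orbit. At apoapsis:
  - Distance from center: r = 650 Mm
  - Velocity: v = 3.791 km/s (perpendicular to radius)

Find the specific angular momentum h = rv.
r = 650 Mm = 6.5 × 10^8 m
v = 3.791 km/s = 3791 m/s
h = rv = 6.5 × 10^8 × 3791 = 2.46415 × 10^12 m²/s ≈ 2.464 × 10^12 m²/s

Final answer: h = 2.464 × 10^12 m²/s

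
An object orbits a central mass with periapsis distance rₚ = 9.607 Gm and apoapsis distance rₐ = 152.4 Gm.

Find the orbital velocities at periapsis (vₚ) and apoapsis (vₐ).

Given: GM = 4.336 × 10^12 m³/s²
rₚ = 9.607 Gm = 9.607 × 10^9 m
rₐ = 152.4 Gm = 1.524 × 10^11 m
GM = 4.336 × 10^12 m³/s²
a = (rₚ + rₐ)/2 = 8.10035 × 10^10 m
Vis-viva: v² = GM (2/r − 1/a)
vₚ² = 4.336 × 10^12 × (2.08182 × 10^-10 − 1.23451 × 10^-11) = 849.147 m²/s²
vₚ = 29.1401 m/s ≈ 29.14 m/s
vₐ² = 4.336 × 10^12 × (1.31234 × 10^-11 − 1.23451 × 10^-11) = 3.37434 m²/s²
vₐ = 1.83694 m/s ≈ 1.837 m/s

Final answer: vₚ = 29.14 m/s, vₐ = 1.837 m/s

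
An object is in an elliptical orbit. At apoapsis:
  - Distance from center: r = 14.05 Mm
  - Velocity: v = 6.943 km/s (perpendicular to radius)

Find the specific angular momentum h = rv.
r = 14.05 Mm = 1.405 × 10^7 m
v = 6.943 km/s = 6943 m/s
h = rv = 1.405 × 10^7 × 6943 = 9.75492 × 10^10 m²/s ≈ 9.755 × 10^10 m²/s

Final answer: h = 9.755 × 10^10 m²/s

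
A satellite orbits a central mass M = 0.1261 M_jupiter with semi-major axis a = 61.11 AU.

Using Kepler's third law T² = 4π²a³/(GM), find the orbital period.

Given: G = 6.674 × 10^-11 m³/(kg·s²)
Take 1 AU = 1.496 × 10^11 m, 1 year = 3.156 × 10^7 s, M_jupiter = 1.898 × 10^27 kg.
M = 0.1261 M_jupiter = 2.39338 × 10^26 kg
GM = G × M = 6.674 × 10^-11 × 2.39338 × 10^26 = 1.59734 × 10^16 m³/s²
a = 61.11 AU = 9.14206 × 10^12 m
a³ = 7.64067 × 10^38 m³
T = 2π √(a³/GM) = 2π √((7.64067 × 10^38) / (1.59734 × 10^16)) = 2π × 2.18709 × 10^11 s
T = 1.37419 × 10^12 s ≈ 4.354 × 10^4 years

Final answer: 4.354 × 10^4 years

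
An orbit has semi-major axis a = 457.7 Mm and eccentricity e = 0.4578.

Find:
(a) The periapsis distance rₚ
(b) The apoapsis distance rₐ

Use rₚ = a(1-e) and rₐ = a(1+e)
a = 457.7 Mm = 4.577 × 10^8 m
e = 0.4578:  1 − e = 0.5422,  1 + e = 1.4578
(a) rₚ = a(1 − e) = 4.577 × 10^8 m × 0.5422 = 2.48165 × 10^8 m ≈ 248.2 Mm
(b) rₐ = a(1 + e) = 4.577 × 10^8 m × 1.4578 = 6.67235 × 10^8 m ≈ 667.2 Mm

Final answer:
(a) rₚ = 248.2 Mm
(b) rₐ = 667.2 Mm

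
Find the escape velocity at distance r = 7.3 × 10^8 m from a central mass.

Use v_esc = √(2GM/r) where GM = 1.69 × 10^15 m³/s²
r = 7.3 × 10^8 m
GM = 1.69 × 10^15 m³/s²
2GM/r = 2 × (1.69 × 10^15) / (7.3 × 10^8) = 4.63014 × 10^6 m²/s²
v_esc = √(2GM/r) = 2151.78 m/s ≈ 2.152 km/s

Final answer: 2.152 km/s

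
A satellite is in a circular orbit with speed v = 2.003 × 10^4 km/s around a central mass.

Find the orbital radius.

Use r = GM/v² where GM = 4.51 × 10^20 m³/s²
v = 2.003 × 10^4 km/s = 2.003 × 10^7 m/s
GM = 4.51 × 10^20 m³/s²
v² = 4.01201 × 10^14 m²/s²
r = GM/v² = (4.51 × 10^20) / (4.01201 × 10^14) = 1.12413 × 10^6 m ≈ 1.124 × 10^6 m

Final answer: 1.124 × 10^6 m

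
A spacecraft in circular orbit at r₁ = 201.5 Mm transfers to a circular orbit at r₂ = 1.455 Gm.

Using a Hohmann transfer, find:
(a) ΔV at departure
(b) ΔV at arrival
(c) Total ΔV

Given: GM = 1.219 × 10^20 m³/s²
r₁ = 201.5 Mm = 2.015 × 10^8 m
r₂ = 1.455 Gm = 1.455 × 10^9 m
GM = 1.219 × 10^20 m³/s²
Transfer ellipse: a_t = (r₁ + r₂)/2 = 8.2825 × 10^8 m
Circular speed at r₁: v₁ = √(GM/r₁) = 777794 m/s
Transfer speed at r₁ (periapsis): v₁ₜ = √(GM(2/r₁ − 1/a_t)) = 1.0309 × 10^6 m/s
(a) ΔV₁ = v₁ₜ − v₁ = 253103 m/s ≈ 253.1 km/s
Circular speed at r₂: v₂ = √(GM/r₂) = 289448 m/s
Transfer speed at r₂ (apoapsis): v₂ₜ = √(GM(2/r₂ − 1/a_t)) = 142767 m/s
(b) ΔV₂ = v₂ − v₂ₜ = 146681 m/s ≈ 146.7 km/s
(c) ΔV_total = ΔV₁ + ΔV₂ = 399784 m/s ≈ 399.8 km/s

Final answer:
(a) ΔV₁ = 253.1 km/s
(b) ΔV₂ = 146.7 km/s
(c) ΔV_total = 399.8 km/s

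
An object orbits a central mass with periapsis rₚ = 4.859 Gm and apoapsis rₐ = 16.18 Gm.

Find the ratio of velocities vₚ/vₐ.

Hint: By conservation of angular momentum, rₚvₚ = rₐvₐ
rₚ = 4.859 Gm = 4.859 × 10^9 m
rₐ = 16.18 Gm = 1.618 × 10^10 m
rₚvₚ = rₐvₐ  ⇒  vₚ/vₐ = rₐ/rₚ
vₚ/vₐ = (1.618 × 10^10) / (4.859 × 10^9) = 3.3299

Final answer: vₚ/vₐ = 3.33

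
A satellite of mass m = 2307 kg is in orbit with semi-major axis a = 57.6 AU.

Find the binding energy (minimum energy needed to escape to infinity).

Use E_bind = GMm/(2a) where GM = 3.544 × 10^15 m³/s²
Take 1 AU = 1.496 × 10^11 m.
a = 57.6 AU = 8.61696 × 10^12 m
GM = 3.544 × 10^15 m³/s²
m = 2307 kg
GMm = 3.544 × 10^15 × 2307 = 8.17601 × 10^18 m³·kg/s²
2a = 1.72339 × 10^13 m
E_bind = GMm/(2a) = 474414 J ≈ 474.4 kJ

Final answer: 474.4 kJ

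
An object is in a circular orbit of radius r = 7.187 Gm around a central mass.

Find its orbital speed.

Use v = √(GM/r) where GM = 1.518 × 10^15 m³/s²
r = 7.187 Gm = 7.187 × 10^9 m
GM = 1.518 × 10^15 m³/s²
GM/r = (1.518 × 10^15) / (7.187 × 10^9) = 211215 m²/s²
v = √(GM/r) = 459.581 m/s ≈ 459.6 m/s

Final answer: 459.6 m/s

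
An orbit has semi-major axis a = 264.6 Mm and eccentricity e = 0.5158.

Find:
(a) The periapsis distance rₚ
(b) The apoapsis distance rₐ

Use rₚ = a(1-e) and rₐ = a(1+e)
a = 264.6 Mm = 2.646 × 10^8 m
e = 0.5158:  1 − e = 0.4842,  1 + e = 1.5158
(a) rₚ = a(1 − e) = 2.646 × 10^8 m × 0.4842 = 1.28119 × 10^8 m ≈ 128.1 Mm
(b) rₐ = a(1 + e) = 2.646 × 10^8 m × 1.5158 = 4.01081 × 10^8 m ≈ 401.1 Mm

Final answer:
(a) rₚ = 128.1 Mm
(b) rₐ = 401.1 Mm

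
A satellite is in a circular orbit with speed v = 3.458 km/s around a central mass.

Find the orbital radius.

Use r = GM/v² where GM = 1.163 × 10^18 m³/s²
v = 3.458 km/s = 3458 m/s
GM = 1.163 × 10^18 m³/s²
v² = 1.19578 × 10^7 m²/s²
r = GM/v² = (1.163 × 10^18) / (1.19578 × 10^7) = 9.7259 × 10^10 m ≈ 97.26 Gm

Final answer: 97.26 Gm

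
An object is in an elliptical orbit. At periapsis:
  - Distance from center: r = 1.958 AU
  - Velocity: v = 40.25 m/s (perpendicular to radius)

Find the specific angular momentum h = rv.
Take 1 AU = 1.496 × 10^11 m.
r = 1.958 AU = 2.92917 × 10^11 m
v = 40.25 m/s
h = rv = 2.92917 × 10^11 × 40.25 = 1.17899 × 10^13 m²/s ≈ 1.179 × 10^13 m²/s

Final answer: h = 1.179 × 10^13 m²/s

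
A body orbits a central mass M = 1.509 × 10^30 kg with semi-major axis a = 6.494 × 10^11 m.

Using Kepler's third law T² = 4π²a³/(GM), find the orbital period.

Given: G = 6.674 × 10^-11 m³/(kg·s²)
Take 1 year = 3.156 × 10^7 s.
M = 1.509 × 10^30 kg
GM = G × M = 6.674 × 10^-11 × 1.509 × 10^30 = 1.00711 × 10^20 m³/s²
a = 6.494 × 10^11 m
a³ = 2.73865 × 10^35 m³
T = 2π √(a³/GM) = 2π √((2.73865 × 10^35) / (1.00711 × 10^20)) = 2π × 5.21472 × 10^7 s
T = 3.2765 × 10^8 s ≈ 10.38 years

Final answer: 10.38 years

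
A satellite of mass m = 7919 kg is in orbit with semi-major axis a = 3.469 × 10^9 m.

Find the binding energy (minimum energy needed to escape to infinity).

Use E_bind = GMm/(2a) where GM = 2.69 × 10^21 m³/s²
a = 3.469 × 10^9 m
GM = 2.69 × 10^21 m³/s²
m = 7919 kg
GMm = 2.69 × 10^21 × 7919 = 2.13021 × 10^25 m³·kg/s²
2a = 6.938 × 10^9 m
E_bind = GMm/(2a) = 3.07035 × 10^15 J ≈ 3.07 PJ

Final answer: 3.07 PJ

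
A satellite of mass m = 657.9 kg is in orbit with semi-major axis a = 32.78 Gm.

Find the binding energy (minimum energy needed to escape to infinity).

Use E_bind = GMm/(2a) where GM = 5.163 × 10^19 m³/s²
a = 32.78 Gm = 3.278 × 10^10 m
GM = 5.163 × 10^19 m³/s²
m = 657.9 kg
GMm = 5.163 × 10^19 × 657.9 = 3.39674 × 10^22 m³·kg/s²
2a = 6.556 × 10^10 m
E_bind = GMm/(2a) = 5.18111 × 10^11 J ≈ 518.1 GJ

Final answer: 518.1 GJ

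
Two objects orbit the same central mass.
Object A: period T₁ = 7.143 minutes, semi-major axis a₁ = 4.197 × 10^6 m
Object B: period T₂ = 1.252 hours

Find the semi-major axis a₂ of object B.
T₁ = 7.143 minutes = 428.58 s
T₂ = 1.252 hours = 4507.2 s
a₁ = 4.197 × 10^6 m
Kepler's third law: (T₂/T₁)² = (a₂/a₁)³  ⇒  a₂ = a₁ (T₂/T₁)^(2/3)
T₂/T₁ = 10.5166
(T₂/T₁)^(2/3) = 4.8001
a₂ = 4.197 × 10^6 m × 4.8001 = 2.0146 × 10^7 m ≈ 2.015 × 10^7 m

Final answer: a₂ = 2.015 × 10^7 m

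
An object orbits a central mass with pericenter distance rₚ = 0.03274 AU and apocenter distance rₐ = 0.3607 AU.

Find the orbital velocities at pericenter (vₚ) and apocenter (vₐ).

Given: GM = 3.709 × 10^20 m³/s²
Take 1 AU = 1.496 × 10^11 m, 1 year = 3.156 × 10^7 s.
rₚ = 0.03274 AU = 4.8979 × 10^9 m
rₐ = 0.3607 AU = 5.39607 × 10^10 m
GM = 3.709 × 10^20 m³/s²
a = (rₚ + rₐ)/2 = 2.94293 × 10^10 m
Vis-viva: v² = GM (2/r − 1/a)
vₚ² = 3.709 × 10^20 × (4.08338 × 10^-10 − 3.39797 × 10^-11) = 1.38849 × 10^11 m²/s²
vₚ = 372625 m/s ≈ 78.61 AU/year
vₐ² = 3.709 × 10^20 × (3.7064 × 10^-11 − 3.39797 × 10^-11) = 1.14396 × 10^9 m²/s²
vₐ = 33822.4 m/s ≈ 7.135 AU/year

Final answer: vₚ = 78.61 AU/year, vₐ = 7.135 AU/year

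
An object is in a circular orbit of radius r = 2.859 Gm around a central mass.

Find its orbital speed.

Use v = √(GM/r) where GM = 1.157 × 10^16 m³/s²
r = 2.859 Gm = 2.859 × 10^9 m
GM = 1.157 × 10^16 m³/s²
GM/r = (1.157 × 10^16) / (2.859 × 10^9) = 4.04687 × 10^6 m²/s²
v = √(GM/r) = 2011.68 m/s ≈ 2.012 km/s

Final answer: 2.012 km/s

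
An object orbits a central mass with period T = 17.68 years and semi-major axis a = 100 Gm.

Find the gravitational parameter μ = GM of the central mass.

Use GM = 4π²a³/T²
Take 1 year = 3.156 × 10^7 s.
T = 17.68 years = 5.57981 × 10^8 s
a = 100 Gm = 1 × 10^11 m
a³ = 1 × 10^33 m³
T² = 3.11343 × 10^17 s²
GM = 4π² × (1 × 10^33) / (3.11343 × 10^17) = 1.26801 × 10^17 m³/s²
GM ≈ 1.268 × 10^17 m³/s²

Final answer: GM = 1.268 × 10^17 m³/s²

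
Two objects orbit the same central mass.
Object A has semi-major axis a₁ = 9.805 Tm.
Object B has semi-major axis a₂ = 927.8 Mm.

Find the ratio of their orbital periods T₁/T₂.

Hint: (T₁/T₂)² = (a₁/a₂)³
a₁ = 9.805 Tm = 9.805 × 10^12 m
a₂ = 927.8 Mm = 9.278 × 10^8 m
a₁/a₂ = 10568
T₁/T₂ = (a₁/a₂)^(3/2) = (10568)^1.5 = 1.0864 × 10^6

Final answer: T₁/T₂ = 1.086 × 10^6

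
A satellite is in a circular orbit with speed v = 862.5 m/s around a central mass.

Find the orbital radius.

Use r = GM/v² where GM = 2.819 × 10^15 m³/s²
v = 862.5 m/s
GM = 2.819 × 10^15 m³/s²
v² = 743906 m²/s²
r = GM/v² = (2.819 × 10^15) / 743906 = 3.78946 × 10^9 m ≈ 3.789 Gm

Final answer: 3.789 Gm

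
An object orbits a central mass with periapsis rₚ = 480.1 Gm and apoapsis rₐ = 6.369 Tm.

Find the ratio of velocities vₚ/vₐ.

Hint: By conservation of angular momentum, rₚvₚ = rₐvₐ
rₚ = 480.1 Gm = 4.801 × 10^11 m
rₐ = 6.369 Tm = 6.369 × 10^12 m
rₚvₚ = rₐvₐ  ⇒  vₚ/vₐ = rₐ/rₚ
vₚ/vₐ = (6.369 × 10^12) / (4.801 × 10^11) = 13.266

Final answer: vₚ/vₐ = 13.27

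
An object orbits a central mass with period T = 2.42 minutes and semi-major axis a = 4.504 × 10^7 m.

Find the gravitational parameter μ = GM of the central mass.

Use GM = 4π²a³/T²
T = 2.42 minutes = 145.2 s
a = 4.504 × 10^7 m
a³ = 9.13682 × 10^22 m³
T² = 21083 s²
GM = 4π² × (9.13682 × 10^22) / 21083 = 1.71089 × 10^20 m³/s²
GM ≈ 1.711 × 10^20 m³/s²

Final answer: GM = 1.711 × 10^20 m³/s²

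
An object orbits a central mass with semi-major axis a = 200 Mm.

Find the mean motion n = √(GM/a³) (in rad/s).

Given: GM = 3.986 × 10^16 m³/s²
a = 200 Mm = 2 × 10^8 m
GM = 3.986 × 10^16 m³/s²
a³ = 8 × 10^24 m³
GM/a³ = (3.986 × 10^16) / (8 × 10^24) = 4.9825 × 10^-9 s⁻²
n = √(GM/a³) = 7.05868 × 10^-5 rad/s ≈ 7.059 × 10^-5 rad/s

Final answer: n = 7.059 × 10^-5 rad/s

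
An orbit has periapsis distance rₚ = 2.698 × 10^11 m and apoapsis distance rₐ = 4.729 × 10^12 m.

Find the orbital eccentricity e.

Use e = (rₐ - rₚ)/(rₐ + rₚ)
rₚ = 2.698 × 10^11 m
rₐ = 4.729 × 10^12 m
rₐ − rₚ = 4.4592 × 10^12 m
rₐ + rₚ = 4.9988 × 10^12 m
e = (rₐ − rₚ)/(rₐ + rₚ) = 0.892054

Final answer: e = 0.8921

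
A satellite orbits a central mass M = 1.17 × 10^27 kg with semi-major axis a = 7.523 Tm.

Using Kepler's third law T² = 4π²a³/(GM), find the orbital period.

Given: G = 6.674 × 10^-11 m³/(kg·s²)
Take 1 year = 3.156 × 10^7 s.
M = 1.17 × 10^27 kg
GM = G × M = 6.674 × 10^-11 × 1.17 × 10^27 = 7.80858 × 10^16 m³/s²
a = 7.523 Tm = 7.523 × 10^12 m
a³ = 4.25768 × 10^38 m³
T = 2π √(a³/GM) = 2π √((4.25768 × 10^38) / (7.80858 × 10^16)) = 2π × 7.38415 × 10^10 s
T = 4.6396 × 10^11 s ≈ 1.47 × 10^4 years

Final answer: 1.47 × 10^4 years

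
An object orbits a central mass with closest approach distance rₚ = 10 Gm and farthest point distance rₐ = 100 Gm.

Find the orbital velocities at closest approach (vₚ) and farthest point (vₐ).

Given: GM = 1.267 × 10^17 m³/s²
rₚ = 10 Gm = 1 × 10^10 m
rₐ = 100 Gm = 1 × 10^11 m
GM = 1.267 × 10^17 m³/s²
a = (rₚ + rₐ)/2 = 5.5 × 10^10 m
Vis-viva: v² = GM (2/r − 1/a)
vₚ² = 1.267 × 10^17 × (2 × 10^-10 − 1.81818 × 10^-11) = 2.30364 × 10^7 m²/s²
vₚ = 4799.62 m/s ≈ 4.8 km/s
vₐ² = 1.267 × 10^17 × (2 × 10^-11 − 1.81818 × 10^-11) = 230364 m²/s²
vₐ = 479.962 m/s ≈ 480 m/s

Final answer: vₚ = 4.8 km/s, vₐ = 480 m/s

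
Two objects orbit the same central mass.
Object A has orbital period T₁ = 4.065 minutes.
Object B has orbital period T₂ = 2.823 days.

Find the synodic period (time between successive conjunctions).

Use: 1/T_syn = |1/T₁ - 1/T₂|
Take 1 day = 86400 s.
T₁ = 4.065 minutes = 243.9 s
T₂ = 2.823 days = 243907 s
1/T₁ = 0.00410004 s⁻¹
1/T₂ = 4.09992 × 10^-6 s⁻¹
|1/T₁ − 1/T₂| = 0.00409594 s⁻¹
T_syn = 1 / |1/T₁ − 1/T₂| = 244.144 s ≈ 4.069 minutes

Final answer: T_syn = 4.069 minutes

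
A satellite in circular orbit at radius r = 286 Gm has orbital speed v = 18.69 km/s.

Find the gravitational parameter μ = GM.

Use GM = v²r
r = 286 Gm = 2.86 × 10^11 m
v = 18.69 km/s = 18690 m/s
v² = 3.49316 × 10^8 m²/s²
GM = v²r = 3.49316 × 10^8 × 2.86 × 10^11 = 9.99044 × 10^19 m³/s²
GM ≈ 9.99 × 10^19 m³/s²

Final answer: GM = 9.99 × 10^19 m³/s²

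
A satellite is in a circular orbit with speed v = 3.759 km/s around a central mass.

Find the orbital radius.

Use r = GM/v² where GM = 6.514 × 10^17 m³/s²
v = 3.759 km/s = 3759 m/s
GM = 6.514 × 10^17 m³/s²
v² = 1.41301 × 10^7 m²/s²
r = GM/v² = (6.514 × 10^17) / (1.41301 × 10^7) = 4.61002 × 10^10 m ≈ 46.1 Gm

Final answer: 46.1 Gm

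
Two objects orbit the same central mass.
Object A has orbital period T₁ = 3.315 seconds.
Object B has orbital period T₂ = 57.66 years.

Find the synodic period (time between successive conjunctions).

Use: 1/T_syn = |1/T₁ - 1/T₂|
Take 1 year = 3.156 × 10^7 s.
T₁ = 3.315 seconds
T₂ = 57.66 years = 1.81975 × 10^9 s
1/T₁ = 0.301659 s⁻¹
1/T₂ = 5.49526 × 10^-10 s⁻¹
|1/T₁ − 1/T₂| = 0.301659 s⁻¹
T_syn = 1 / |1/T₁ − 1/T₂| = 3.315 s ≈ 3.315 seconds

Final answer: T_syn = 3.315 seconds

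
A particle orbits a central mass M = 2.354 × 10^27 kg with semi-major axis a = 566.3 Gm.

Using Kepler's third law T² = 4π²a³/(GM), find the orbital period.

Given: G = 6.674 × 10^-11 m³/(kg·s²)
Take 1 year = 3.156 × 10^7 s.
M = 2.354 × 10^27 kg
GM = G × M = 6.674 × 10^-11 × 2.354 × 10^27 = 1.57106 × 10^17 m³/s²
a = 566.3 Gm = 5.663 × 10^11 m
a³ = 1.8161 × 10^35 m³
T = 2π √(a³/GM) = 2π √((1.8161 × 10^35) / (1.57106 × 10^17)) = 2π × 1.07516 × 10^9 s
T = 6.75544 × 10^9 s ≈ 214.1 years

Final answer: 214.1 years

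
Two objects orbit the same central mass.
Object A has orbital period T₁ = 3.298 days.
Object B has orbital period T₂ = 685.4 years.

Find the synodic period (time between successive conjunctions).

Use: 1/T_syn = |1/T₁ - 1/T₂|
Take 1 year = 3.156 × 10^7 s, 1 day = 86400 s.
T₁ = 3.298 days = 284947 s
T₂ = 685.4 years = 2.16312 × 10^10 s
1/T₁ = 3.50942 × 10^-6 s⁻¹
1/T₂ = 4.62295 × 10^-11 s⁻¹
|1/T₁ − 1/T₂| = 3.50938 × 10^-6 s⁻¹
T_syn = 1 / |1/T₁ − 1/T₂| = 284951 s ≈ 3.298 days

Final answer: T_syn = 3.298 days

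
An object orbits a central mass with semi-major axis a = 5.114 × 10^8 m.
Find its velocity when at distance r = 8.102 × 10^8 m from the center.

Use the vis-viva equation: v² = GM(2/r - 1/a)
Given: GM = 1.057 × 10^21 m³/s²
a = 5.114 × 10^8 m
r = 8.102 × 10^8 m
GM = 1.057 × 10^21 m³/s²
2/r − 1/a = 2.46853 × 10^-9 − 1.95542 × 10^-9 = 5.1311 × 10^-10 m⁻¹
v² = GM (2/r − 1/a) = 5.42357 × 10^11 m²/s²
v = 736449 m/s ≈ 736.4 km/s

Final answer: 736.4 km/s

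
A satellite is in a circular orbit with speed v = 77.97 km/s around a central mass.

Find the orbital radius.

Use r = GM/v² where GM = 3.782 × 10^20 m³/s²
v = 77.97 km/s = 77970 m/s
GM = 3.782 × 10^20 m³/s²
v² = 6.07932 × 10^9 m²/s²
r = GM/v² = (3.782 × 10^20) / (6.07932 × 10^9) = 6.22109 × 10^10 m ≈ 62.21 Gm

Final answer: 62.21 Gm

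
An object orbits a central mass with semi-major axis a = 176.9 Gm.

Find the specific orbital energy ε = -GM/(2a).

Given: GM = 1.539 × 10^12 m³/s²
a = 176.9 Gm = 1.769 × 10^11 m
GM = 1.539 × 10^12 m³/s²
2a = 3.538 × 10^11 m
ε = −GM/(2a) = -4.34992 J/kg ≈ -4.35 J/kg

Final answer: -4.35 J/kg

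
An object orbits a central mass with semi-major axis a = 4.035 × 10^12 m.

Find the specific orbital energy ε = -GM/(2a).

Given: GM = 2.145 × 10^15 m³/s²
a = 4.035 × 10^12 m
GM = 2.145 × 10^15 m³/s²
2a = 8.07 × 10^12 m
ε = −GM/(2a) = -265.799 J/kg ≈ -265.8 J/kg

Final answer: -265.8 J/kg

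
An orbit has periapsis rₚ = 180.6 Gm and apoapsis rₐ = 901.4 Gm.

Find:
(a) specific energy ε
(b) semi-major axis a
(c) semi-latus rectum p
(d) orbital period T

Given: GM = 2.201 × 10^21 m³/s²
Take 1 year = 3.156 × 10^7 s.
rₚ = 180.6 Gm = 1.806 × 10^11 m
rₐ = 901.4 Gm = 9.014 × 10^11 m
GM = 2.201 × 10^21 m³/s²
a = (rₚ + rₐ)/2 = 5.41 × 10^11 m
e = (rₐ − rₚ)/(rₐ + rₚ) = (7.208 × 10^11) / (1.082 × 10^12) = 0.666174
(a) 2a = 1.082 × 10^12 m;  ε = −GM/(2a) = -2.0342 × 10^9 J/kg ≈ -2.034 GJ/kg
(b) a = 5.41 × 10^11 m ≈ 541 Gm
(c) 1 − e² = 0.556213;  p = a(1 − e²) = 5.41 × 10^11 × 0.556213 = 3.00911 × 10^11 m ≈ 300.9 Gm
(d) a³ = 1.5834 × 10^35 m³;  T = 2π √(a³/GM) = 2π × 8.48176 × 10^6 s = 5.32925 × 10^7 s ≈ 1.689 years

Final answer:
(a) specific energy ε = -2.034 GJ/kg
(b) semi-major axis a = 541 Gm
(c) semi-latus rectum p = 300.9 Gm
(d) orbital period T = 1.689 years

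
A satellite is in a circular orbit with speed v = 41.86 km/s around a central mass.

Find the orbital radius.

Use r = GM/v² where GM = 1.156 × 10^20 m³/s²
v = 41.86 km/s = 41860 m/s
GM = 1.156 × 10^20 m³/s²
v² = 1.75226 × 10^9 m²/s²
r = GM/v² = (1.156 × 10^20) / (1.75226 × 10^9) = 6.5972 × 10^10 m ≈ 65.97 Gm

Final answer: 65.97 Gm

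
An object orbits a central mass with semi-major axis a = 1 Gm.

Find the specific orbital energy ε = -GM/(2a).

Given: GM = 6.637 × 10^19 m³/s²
a = 1 Gm = 1 × 10^9 m
GM = 6.637 × 10^19 m³/s²
2a = 2 × 10^9 m
ε = −GM/(2a) = -3.3185 × 10^10 J/kg ≈ -33.18 GJ/kg

Final answer: -33.18 GJ/kg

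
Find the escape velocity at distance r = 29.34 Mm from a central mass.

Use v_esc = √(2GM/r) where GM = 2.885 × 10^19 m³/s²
r = 29.34 Mm = 2.934 × 10^7 m
GM = 2.885 × 10^19 m³/s²
2GM/r = 2 × (2.885 × 10^19) / (2.934 × 10^7) = 1.9666 × 10^12 m²/s²
v_esc = √(2GM/r) = 1.40235 × 10^6 m/s ≈ 1402 km/s

Final answer: 1402 km/s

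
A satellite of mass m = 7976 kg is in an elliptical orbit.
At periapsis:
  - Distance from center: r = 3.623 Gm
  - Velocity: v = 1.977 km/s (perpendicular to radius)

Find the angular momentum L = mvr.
r = 3.623 Gm = 3.623 × 10^9 m
v = 1.977 km/s = 1977 m/s
vr = 1977 × 3.623 × 10^9 = 7.16267 × 10^12 m²/s
L = m × vr = 7976 × 7.16267 × 10^12 = 5.71295 × 10^16 kg·m²/s ≈ 5.713 × 10^16 kg·m²/s

Final answer: L = 5.713 × 10^16 kg·m²/s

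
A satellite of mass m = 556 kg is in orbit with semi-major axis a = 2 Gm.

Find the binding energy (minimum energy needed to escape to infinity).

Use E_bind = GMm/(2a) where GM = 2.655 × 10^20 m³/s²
a = 2 Gm = 2 × 10^9 m
GM = 2.655 × 10^20 m³/s²
m = 556 kg
GMm = 2.655 × 10^20 × 556 = 1.47618 × 10^23 m³·kg/s²
2a = 4 × 10^9 m
E_bind = GMm/(2a) = 3.69045 × 10^13 J ≈ 36.9 TJ

Final answer: 36.9 TJ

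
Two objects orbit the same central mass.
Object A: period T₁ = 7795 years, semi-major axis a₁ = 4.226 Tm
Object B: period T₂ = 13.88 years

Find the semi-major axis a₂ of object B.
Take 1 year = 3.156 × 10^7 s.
T₁ = 7795 years = 2.4601 × 10^11 s
T₂ = 13.88 years = 4.38053 × 10^8 s
a₁ = 4.226 Tm = 4.226 × 10^12 m
Kepler's third law: (T₂/T₁)² = (a₂/a₁)³  ⇒  a₂ = a₁ (T₂/T₁)^(2/3)
T₂/T₁ = 0.00178063
(T₂/T₁)^(2/3) = 0.0146909
a₂ = 4.226 × 10^12 m × 0.0146909 = 6.20838 × 10^10 m ≈ 62.08 Gm

Final answer: a₂ = 62.08 Gm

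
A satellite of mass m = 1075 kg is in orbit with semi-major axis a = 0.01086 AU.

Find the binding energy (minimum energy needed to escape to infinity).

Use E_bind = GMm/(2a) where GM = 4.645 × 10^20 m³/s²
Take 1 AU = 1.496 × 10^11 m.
a = 0.01086 AU = 1.62466 × 10^9 m
GM = 4.645 × 10^20 m³/s²
m = 1075 kg
GMm = 4.645 × 10^20 × 1075 = 4.99337 × 10^23 m³·kg/s²
2a = 3.24931 × 10^9 m
E_bind = GMm/(2a) = 1.53675 × 10^14 J ≈ 153.7 TJ

Final answer: 153.7 TJ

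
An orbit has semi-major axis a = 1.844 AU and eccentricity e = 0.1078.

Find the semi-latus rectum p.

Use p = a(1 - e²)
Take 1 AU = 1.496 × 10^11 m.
a = 1.844 AU = 2.75862 × 10^11 m
e = 0.1078,  e² = 0.0116208,  1 − e² = 0.988379
p = a(1 − e²) = 2.75862 × 10^11 m × 0.988379 = 2.72657 × 10^11 m ≈ 1.823 AU

Final answer: p = 1.823 AU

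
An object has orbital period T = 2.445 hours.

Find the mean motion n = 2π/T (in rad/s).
T = 2.445 hours = 8802 s
n = 2π / 8802 s = 0.000713836 rad/s ≈ 0.0007138 rad/s

Final answer: n = 0.0007138 rad/s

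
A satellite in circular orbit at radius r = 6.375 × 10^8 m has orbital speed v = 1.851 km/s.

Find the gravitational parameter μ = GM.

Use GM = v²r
r = 6.375 × 10^8 m
v = 1.851 km/s = 1851 m/s
v² = 3.4262 × 10^6 m²/s²
GM = v²r = 3.4262 × 10^6 × 6.375 × 10^8 = 2.1842 × 10^15 m³/s²
GM ≈ 2.184 × 10^15 m³/s²

Final answer: GM = 2.184 × 10^15 m³/s²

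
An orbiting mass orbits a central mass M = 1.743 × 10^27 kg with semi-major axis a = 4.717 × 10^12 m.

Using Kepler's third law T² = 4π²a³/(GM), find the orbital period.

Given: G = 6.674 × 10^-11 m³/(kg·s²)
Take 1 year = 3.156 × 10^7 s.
M = 1.743 × 10^27 kg
GM = G × M = 6.674 × 10^-11 × 1.743 × 10^27 = 1.16328 × 10^17 m³/s²
a = 4.717 × 10^12 m
a³ = 1.04954 × 10^38 m³
T = 2π √(a³/GM) = 2π √((1.04954 × 10^38) / (1.16328 × 10^17)) = 2π × 3.0037 × 10^10 s
T = 1.88728 × 10^11 s ≈ 5980 years

Final answer: 5980 years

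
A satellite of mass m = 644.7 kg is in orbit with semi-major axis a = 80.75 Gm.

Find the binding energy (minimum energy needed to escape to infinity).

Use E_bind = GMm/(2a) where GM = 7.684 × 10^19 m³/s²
a = 80.75 Gm = 8.075 × 10^10 m
GM = 7.684 × 10^19 m³/s²
m = 644.7 kg
GMm = 7.684 × 10^19 × 644.7 = 4.95387 × 10^22 m³·kg/s²
2a = 1.615 × 10^11 m
E_bind = GMm/(2a) = 3.06741 × 10^11 J ≈ 306.7 GJ

Final answer: 306.7 GJ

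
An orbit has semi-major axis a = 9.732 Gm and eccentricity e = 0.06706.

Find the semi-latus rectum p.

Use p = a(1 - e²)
a = 9.732 Gm = 9.732 × 10^9 m
e = 0.06706,  e² = 0.00449704,  1 − e² = 0.995503
p = a(1 − e²) = 9.732 × 10^9 m × 0.995503 = 9.68823 × 10^9 m ≈ 9.688 Gm

Final answer: p = 9.688 Gm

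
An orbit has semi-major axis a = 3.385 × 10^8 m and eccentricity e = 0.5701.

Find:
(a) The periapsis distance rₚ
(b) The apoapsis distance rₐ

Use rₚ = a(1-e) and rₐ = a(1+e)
a = 3.385 × 10^8 m
e = 0.5701:  1 − e = 0.4299,  1 + e = 1.5701
(a) rₚ = a(1 − e) = 3.385 × 10^8 m × 0.4299 = 1.45521 × 10^8 m ≈ 1.455 × 10^8 m
(b) rₐ = a(1 + e) = 3.385 × 10^8 m × 1.5701 = 5.31479 × 10^8 m ≈ 5.315 × 10^8 m

Final answer:
(a) rₚ = 1.455 × 10^8 m
(b) rₐ = 5.315 × 10^8 m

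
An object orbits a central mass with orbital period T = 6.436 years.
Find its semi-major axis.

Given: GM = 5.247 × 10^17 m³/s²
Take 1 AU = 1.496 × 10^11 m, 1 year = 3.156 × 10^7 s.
T = 6.436 years = 2.0312 × 10^8 s
GM = 5.247 × 10^17 m³/s²
Kepler's third law: a³ = GM T² / (4π²)
T² = 4.12578 × 10^16 s²
a³ = (5.247 × 10^17) × (4.12578 × 10^16) / (4π²) = 5.48349 × 10^32 m³
a = (a³)^(1/3) = 8.18501 × 10^10 m ≈ 0.5471 AU

Final answer: 0.5471 AU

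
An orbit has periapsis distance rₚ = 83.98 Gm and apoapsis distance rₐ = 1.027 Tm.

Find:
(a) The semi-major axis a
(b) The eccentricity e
rₚ = 83.98 Gm = 8.398 × 10^10 m
rₐ = 1.027 Tm = 1.027 × 10^12 m
(a) a = (rₚ + rₐ)/2 = 5.5549 × 10^11 m ≈ 555.5 Gm
(b) e = (rₐ − rₚ)/(rₐ + rₚ) = (9.4302 × 10^11) / (1.11098 × 10^12) = 0.848818

Final answer:
(a) a = 555.5 Gm
(b) e = 0.8488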